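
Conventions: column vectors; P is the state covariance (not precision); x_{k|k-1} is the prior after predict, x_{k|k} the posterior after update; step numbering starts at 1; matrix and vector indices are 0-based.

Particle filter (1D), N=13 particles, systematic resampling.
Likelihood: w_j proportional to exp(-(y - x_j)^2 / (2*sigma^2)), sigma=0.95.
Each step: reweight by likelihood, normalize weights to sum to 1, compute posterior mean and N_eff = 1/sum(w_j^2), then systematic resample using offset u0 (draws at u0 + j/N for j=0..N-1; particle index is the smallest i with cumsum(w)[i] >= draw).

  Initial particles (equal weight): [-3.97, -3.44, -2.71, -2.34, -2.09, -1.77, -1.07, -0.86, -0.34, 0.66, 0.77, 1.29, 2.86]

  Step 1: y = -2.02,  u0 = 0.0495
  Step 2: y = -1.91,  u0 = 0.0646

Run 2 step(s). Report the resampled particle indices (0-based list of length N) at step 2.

step 1: w=[0.0223, 0.0600, 0.1409, 0.1734, 0.1830, 0.1772, 0.1113, 0.0871, 0.0384, 0.0034, 0.0025, 0.0004, 0.0000]  mean=-1.9813  Neff=7.1232  idx=[1, 2, 2, 3, 3, 4, 4, 5, 5, 5, 6, 7, 8]
step 2: w=[0.0276, 0.0709, 0.0709, 0.0913, 0.0913, 0.0993, 0.0993, 0.1000, 0.1000, 0.1000, 0.0684, 0.0549, 0.0258]  mean=-1.9824  Neff=11.6806  idx=[1, 2, 3, 4, 5, 5, 6, 7, 8, 9, 9, 10, 12]

resampled_idx = [1, 2, 3, 4, 5, 5, 6, 7, 8, 9, 9, 10, 12]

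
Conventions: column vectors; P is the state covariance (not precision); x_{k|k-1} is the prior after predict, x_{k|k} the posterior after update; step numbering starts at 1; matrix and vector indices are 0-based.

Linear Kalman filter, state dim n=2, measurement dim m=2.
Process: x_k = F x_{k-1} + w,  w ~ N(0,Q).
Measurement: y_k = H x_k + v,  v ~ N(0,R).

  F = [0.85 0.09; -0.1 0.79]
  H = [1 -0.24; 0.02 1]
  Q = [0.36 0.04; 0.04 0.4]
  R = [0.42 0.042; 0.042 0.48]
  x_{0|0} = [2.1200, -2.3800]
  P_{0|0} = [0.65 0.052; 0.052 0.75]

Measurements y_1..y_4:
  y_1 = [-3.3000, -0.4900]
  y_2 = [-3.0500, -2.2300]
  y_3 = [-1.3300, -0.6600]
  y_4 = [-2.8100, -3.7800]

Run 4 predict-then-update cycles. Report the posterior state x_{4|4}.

step 1: x^-=[1.5878, -2.0922]  P^-=[0.8437 0.0725; 0.0725 0.8664]  S=[1.2787 -0.0769; -0.0769 1.3496]  K=[0.6524 0.1034; -0.0675 0.6392]  nu=[-5.3899, 1.5704]  x^+=[-1.7660, -0.7248]  P^+=[0.2954 0.0711; 0.0711 0.3025]
step 2: x^-=[-1.5663, -0.3960]  P^-=[0.5868 0.0835; 0.0835 0.5805]  S=[1.0001 -0.0025; -0.0025 1.0641]  K=[0.5669 0.0908; -0.0544 0.5470]  nu=[-1.5787, -1.8027]  x^+=[-2.6250, -1.2961]  P^+=[0.2568 0.0623; 0.0623 0.2590]
step 3: x^-=[-2.3479, -0.7614]  P^-=[0.5572 0.0778; 0.0778 0.5544]  S=[0.9718 -0.0024; -0.0024 1.0377]  K=[0.5544 0.0871; -0.0555 0.5356]  nu=[0.8352, 0.1484]  x^+=[-1.8720, -0.7283]  P^+=[0.2509 0.0601; 0.0601 0.2536]
step 4: x^-=[-1.6567, -0.3881]  P^-=[0.5525 0.0765; 0.0765 0.5513]  S=[0.9676 -0.0031; -0.0031 1.0345]  K=[0.5524 0.0863; -0.0560 0.5342]  nu=[-1.2464, -3.3587]  x^+=[-2.6350, -2.1125]  P^+=[0.2499 0.0596; 0.0596 0.2529]

x_post = [-2.6350, -2.1125]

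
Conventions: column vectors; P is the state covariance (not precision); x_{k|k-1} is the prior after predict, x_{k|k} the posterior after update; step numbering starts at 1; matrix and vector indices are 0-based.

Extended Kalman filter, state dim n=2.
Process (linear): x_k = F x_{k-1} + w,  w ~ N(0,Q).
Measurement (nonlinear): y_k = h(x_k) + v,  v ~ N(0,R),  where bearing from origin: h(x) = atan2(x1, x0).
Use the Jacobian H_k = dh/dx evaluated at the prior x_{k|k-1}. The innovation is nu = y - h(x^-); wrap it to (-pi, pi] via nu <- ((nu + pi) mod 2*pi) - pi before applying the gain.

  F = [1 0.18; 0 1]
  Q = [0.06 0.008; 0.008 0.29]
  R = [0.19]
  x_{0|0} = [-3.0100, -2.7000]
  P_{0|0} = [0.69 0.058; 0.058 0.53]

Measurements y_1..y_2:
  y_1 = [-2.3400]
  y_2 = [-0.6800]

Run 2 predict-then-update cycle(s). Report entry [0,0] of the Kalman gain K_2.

step 1: x^-=[-3.4960, -2.7000]  P^-=[0.7881 0.1614; 0.1614 0.8200]  H_jac=[0.1384 -0.1792]  S=[0.2234]  K=[0.3587; -0.5577]  nu=[0.1440]  x^+=[-3.4444, -2.7803]  P^+=[0.7593 0.2061; 0.2061 0.7505]
step 2: x^-=[-3.9448, -2.7803]  P^-=[0.9178 0.3492; 0.3492 1.0405]  H_jac=[0.1194 -0.1694]  S=[0.2188]  K=[0.2304; -0.6149]  nu=[1.8477]  x^+=[-3.5191, -3.9164]  P^+=[0.9062 0.3802; 0.3802 0.9578]

K[0,0] = 0.2304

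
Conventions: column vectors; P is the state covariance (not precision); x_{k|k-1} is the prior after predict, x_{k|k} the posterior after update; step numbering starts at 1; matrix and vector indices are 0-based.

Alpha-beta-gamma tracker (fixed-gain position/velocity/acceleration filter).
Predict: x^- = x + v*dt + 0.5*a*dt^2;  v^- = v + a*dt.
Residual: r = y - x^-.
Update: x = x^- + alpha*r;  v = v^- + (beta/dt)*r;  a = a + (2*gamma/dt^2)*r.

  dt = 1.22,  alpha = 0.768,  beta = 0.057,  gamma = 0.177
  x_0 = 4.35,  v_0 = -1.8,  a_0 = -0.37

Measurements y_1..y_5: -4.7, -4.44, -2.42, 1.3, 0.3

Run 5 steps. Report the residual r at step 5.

resid = 3.5126

step 1: x_pred=1.8786  r=-6.5786  x^+=-3.1738  v^+=-2.5588  a^+=-1.9347
step 2: x_pred=-7.7352  r=3.2952  x^+=-5.2045  v^+=-4.7651  a^+=-1.1509
step 3: x_pred=-11.8744  r=9.4544  x^+=-4.6134  v^+=-5.7275  a^+=1.0977
step 4: x_pred=-10.7841  r=12.0841  x^+=-1.5035  v^+=-3.8237  a^+=3.9718
step 5: x_pred=-3.2126  r=3.5126  x^+=-0.5149  v^+=1.1860  a^+=4.8072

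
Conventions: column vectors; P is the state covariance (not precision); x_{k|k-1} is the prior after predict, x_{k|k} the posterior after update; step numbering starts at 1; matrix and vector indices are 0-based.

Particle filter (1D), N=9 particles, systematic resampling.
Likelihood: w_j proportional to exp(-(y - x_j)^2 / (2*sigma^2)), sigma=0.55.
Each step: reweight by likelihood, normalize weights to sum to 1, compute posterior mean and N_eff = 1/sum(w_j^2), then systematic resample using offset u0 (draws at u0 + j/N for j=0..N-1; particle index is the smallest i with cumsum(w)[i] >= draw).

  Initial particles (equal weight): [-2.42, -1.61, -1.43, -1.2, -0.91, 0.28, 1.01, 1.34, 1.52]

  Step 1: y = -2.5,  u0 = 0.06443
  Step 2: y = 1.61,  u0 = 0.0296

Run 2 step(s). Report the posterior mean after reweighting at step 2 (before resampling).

step 1: w=[0.6655, 0.1816, 0.1014, 0.0412, 0.0103, 0.0000, 0.0000, 0.0000, 0.0000]  mean=-2.1067  Neff=2.0492  idx=[0, 0, 0, 0, 0, 0, 1, 1, 3]
step 2: w=[0.0000, 0.0000, 0.0000, 0.0000, 0.0000, 0.0000, 0.0163, 0.0163, 0.9675]  mean=-1.2133  Neff=1.0677  idx=[7, 8, 8, 8, 8, 8, 8, 8, 8]

post_mean = -1.2133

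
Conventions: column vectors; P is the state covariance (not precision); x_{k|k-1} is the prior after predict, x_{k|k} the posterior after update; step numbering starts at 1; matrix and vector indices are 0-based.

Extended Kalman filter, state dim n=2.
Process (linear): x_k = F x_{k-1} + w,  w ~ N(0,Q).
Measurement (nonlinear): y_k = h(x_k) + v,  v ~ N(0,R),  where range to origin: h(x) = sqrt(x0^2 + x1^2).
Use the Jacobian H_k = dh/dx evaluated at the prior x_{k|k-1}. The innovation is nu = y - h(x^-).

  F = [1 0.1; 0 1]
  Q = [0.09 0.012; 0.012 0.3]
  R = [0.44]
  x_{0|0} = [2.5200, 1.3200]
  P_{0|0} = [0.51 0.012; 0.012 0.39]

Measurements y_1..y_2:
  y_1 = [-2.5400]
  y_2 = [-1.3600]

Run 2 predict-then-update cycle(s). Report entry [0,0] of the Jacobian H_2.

step 1: x^-=[2.6520, 1.3200]  P^-=[0.6063 0.0630; 0.0630 0.6900]  H_jac=[0.8952 0.4456]  S=[1.1132]  K=[0.5128; 0.3269]  nu=[-5.5023]  x^+=[-0.1697, -0.4785]  P^+=[0.3136 -0.1236; -0.1236 0.5711]
step 2: x^-=[-0.2175, -0.4785]  P^-=[0.3846 -0.0545; -0.0545 0.8711]  H_jac=[-0.4138 -0.9104]  S=[1.1867]  K=[-0.0923; -0.6492]  nu=[-1.8856]  x^+=[-0.0435, 0.7457]  P^+=[0.3744 -0.1256; -0.1256 0.3709]

H_jac[0,0] = -0.4138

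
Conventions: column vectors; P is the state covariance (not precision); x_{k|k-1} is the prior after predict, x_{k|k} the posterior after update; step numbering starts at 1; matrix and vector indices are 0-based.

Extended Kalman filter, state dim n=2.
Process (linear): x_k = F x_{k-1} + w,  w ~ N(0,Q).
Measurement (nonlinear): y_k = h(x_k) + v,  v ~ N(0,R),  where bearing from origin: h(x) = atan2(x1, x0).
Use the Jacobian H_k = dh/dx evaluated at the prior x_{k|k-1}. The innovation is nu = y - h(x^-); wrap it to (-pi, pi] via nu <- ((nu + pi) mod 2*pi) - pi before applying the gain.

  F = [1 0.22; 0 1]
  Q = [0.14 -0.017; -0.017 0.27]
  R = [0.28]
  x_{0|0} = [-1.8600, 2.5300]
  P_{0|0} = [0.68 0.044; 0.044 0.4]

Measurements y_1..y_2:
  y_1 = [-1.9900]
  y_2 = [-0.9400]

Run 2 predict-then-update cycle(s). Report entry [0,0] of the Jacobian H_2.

step 1: x^-=[-1.3034, 2.5300]  P^-=[0.8587 0.1150; 0.1150 0.6700]  H_jac=[-0.3124 -0.1609]  S=[0.3927]  K=[-0.7302; -0.3660]  nu=[2.2467]  x^+=[-2.9439, 1.7077]  P^+=[0.6494 0.0100; 0.0100 0.6174]
step 2: x^-=[-2.5682, 1.7077]  P^-=[0.8237 0.1289; 0.1289 0.8874]  H_jac=[-0.1795 -0.2700]  S=[0.3837]  K=[-0.4760; -0.6847]  nu=[2.7884]  x^+=[-3.8955, -0.2015]  P^+=[0.7367 0.0038; 0.0038 0.7075]

H_jac[0,0] = -0.1795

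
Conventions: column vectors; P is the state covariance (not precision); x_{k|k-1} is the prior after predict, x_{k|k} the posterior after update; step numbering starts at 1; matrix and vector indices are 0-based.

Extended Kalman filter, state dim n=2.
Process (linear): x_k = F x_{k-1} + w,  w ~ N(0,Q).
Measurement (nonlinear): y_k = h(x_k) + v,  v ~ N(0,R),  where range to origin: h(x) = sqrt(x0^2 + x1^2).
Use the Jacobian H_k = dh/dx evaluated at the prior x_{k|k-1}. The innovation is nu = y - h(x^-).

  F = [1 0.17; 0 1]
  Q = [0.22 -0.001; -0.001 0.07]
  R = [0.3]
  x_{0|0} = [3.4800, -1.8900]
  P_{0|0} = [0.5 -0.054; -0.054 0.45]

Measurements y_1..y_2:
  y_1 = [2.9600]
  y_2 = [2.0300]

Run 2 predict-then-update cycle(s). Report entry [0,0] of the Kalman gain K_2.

step 1: x^-=[3.1587, -1.8900]  P^-=[0.7146 0.0215; 0.0215 0.5200]  H_jac=[0.8581 -0.5135]  S=[0.9444]  K=[0.6377; -0.2632]  nu=[-0.7210]  x^+=[2.6990, -1.7003]  P^+=[0.3306 0.1800; 0.1800 0.4546]
step 2: x^-=[2.4099, -1.7003]  P^-=[0.6250 0.2563; 0.2563 0.5246]  H_jac=[0.8171 -0.5765]  S=[0.6502]  K=[0.5582; -0.1431]  nu=[-0.9193]  x^+=[1.8967, -1.5687]  P^+=[0.4224 0.3082; 0.3082 0.5113]

K[0,0] = 0.5582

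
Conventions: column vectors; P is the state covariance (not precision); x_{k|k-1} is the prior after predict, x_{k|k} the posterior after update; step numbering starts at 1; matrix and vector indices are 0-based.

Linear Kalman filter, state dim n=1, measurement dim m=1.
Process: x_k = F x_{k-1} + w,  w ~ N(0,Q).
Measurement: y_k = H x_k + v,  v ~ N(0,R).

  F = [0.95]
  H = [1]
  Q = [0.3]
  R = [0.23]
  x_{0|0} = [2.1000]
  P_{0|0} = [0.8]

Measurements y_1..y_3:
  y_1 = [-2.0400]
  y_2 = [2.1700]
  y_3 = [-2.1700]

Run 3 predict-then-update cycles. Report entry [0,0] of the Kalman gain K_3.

step 1: x^-=[1.9950]  P^-=[1.0220]  S=[1.2520]  K=[0.8163]  nu=[-4.0350]  x^+=[-1.2987]  P^+=[0.1877]
step 2: x^-=[-1.2338]  P^-=[0.4694]  S=[0.6994]  K=[0.6712]  nu=[3.4038]  x^+=[1.0507]  P^+=[0.1544]
step 3: x^-=[0.9982]  P^-=[0.4393]  S=[0.6693]  K=[0.6564]  nu=[-3.1682]  x^+=[-1.0813]  P^+=[0.1510]

K[0,0] = 0.6564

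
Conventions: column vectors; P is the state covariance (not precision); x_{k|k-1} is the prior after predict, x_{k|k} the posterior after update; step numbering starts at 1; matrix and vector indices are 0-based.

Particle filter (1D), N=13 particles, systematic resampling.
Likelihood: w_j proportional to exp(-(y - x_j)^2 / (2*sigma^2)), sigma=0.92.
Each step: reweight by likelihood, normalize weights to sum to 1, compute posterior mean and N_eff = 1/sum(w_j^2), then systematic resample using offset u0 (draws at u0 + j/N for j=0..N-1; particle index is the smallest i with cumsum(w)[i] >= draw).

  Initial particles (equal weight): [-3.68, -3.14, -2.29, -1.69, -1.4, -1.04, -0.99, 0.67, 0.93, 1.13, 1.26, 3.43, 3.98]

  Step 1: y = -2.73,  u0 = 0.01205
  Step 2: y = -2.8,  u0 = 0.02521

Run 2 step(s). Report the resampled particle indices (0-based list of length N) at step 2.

resampled_idx = [0, 1, 2, 3, 3, 4, 5, 6, 6, 7, 8, 9, 11]

step 1: w=[0.1622, 0.2503, 0.2466, 0.1459, 0.0972, 0.0511, 0.0462, 0.0003, 0.0001, 0.0000, 0.0000, 0.0000, 0.0000]  mean=-2.4287  Neff=5.3986  idx=[0, 0, 1, 1, 1, 1, 2, 2, 2, 3, 3, 4, 5]
step 2: w=[0.0702, 0.0702, 0.1036, 0.1036, 0.1036, 0.1036, 0.0951, 0.0951, 0.0951, 0.0536, 0.0536, 0.0348, 0.0178]  mean=-2.7199  Neff=11.4663  idx=[0, 1, 2, 3, 3, 4, 5, 6, 6, 7, 8, 9, 11]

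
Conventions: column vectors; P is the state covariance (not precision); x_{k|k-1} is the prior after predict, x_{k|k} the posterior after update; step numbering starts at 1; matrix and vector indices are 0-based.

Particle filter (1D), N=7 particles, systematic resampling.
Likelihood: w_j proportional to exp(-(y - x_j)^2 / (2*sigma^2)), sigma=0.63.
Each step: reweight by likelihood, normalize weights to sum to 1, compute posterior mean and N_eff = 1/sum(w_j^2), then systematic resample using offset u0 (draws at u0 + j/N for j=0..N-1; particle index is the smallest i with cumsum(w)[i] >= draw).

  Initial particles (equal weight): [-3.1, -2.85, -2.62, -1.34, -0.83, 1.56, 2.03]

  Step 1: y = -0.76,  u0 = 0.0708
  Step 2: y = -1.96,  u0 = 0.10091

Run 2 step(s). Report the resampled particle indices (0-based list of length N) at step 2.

resampled_idx = [0, 1, 1, 2, 2, 4, 6]

step 1: w=[0.0006, 0.0024, 0.0077, 0.3925, 0.5960, 0.0007, 0.0000]  mean=-1.0485  Neff=1.9631  idx=[3, 3, 3, 4, 4, 4, 4]
step 2: w=[0.2326, 0.2326, 0.2326, 0.0756, 0.0756, 0.0756, 0.0756]  mean=-1.1859  Neff=5.4017  idx=[0, 1, 1, 2, 2, 4, 6]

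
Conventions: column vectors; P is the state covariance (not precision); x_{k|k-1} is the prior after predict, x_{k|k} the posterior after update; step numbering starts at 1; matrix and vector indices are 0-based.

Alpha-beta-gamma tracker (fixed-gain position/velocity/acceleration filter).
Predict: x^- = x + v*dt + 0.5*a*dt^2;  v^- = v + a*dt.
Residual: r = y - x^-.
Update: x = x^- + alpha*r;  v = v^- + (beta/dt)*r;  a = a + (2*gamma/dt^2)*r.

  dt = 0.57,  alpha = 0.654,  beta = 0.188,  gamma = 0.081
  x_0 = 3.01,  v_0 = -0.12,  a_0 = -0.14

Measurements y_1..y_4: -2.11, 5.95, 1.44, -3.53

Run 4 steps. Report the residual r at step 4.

resid = -5.2462

step 1: x_pred=2.9189  r=-5.0289  x^+=-0.3700  v^+=-1.8584  a^+=-2.6475
step 2: x_pred=-1.8594  r=7.8094  x^+=3.2479  v^+=-0.7918  a^+=1.2464
step 3: x_pred=2.9991  r=-1.5591  x^+=1.9795  v^+=-0.5955  a^+=0.4690
step 4: x_pred=1.7162  r=-5.2462  x^+=-1.7148  v^+=-2.0585  a^+=-2.1468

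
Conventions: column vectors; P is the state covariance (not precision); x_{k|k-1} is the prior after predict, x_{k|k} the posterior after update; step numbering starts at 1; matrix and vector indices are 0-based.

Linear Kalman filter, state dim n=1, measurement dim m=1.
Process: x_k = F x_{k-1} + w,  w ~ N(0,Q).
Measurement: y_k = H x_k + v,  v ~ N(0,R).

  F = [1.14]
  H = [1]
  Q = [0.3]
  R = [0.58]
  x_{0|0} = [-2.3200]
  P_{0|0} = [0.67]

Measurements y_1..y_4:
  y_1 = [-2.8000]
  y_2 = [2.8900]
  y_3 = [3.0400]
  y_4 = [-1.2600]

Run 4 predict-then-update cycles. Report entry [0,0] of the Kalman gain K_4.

K[0,0] = 0.5545

step 1: x^-=[-2.6448]  P^-=[1.1707]  S=[1.7507]  K=[0.6687]  nu=[-0.1552]  x^+=[-2.7486]  P^+=[0.3879]
step 2: x^-=[-3.1334]  P^-=[0.8041]  S=[1.3841]  K=[0.5809]  nu=[6.0234]  x^+=[0.3658]  P^+=[0.3369]
step 3: x^-=[0.4171]  P^-=[0.7379]  S=[1.3179]  K=[0.5599]  nu=[2.6229]  x^+=[1.8857]  P^+=[0.3247]
step 4: x^-=[2.1496]  P^-=[0.7220]  S=[1.3020]  K=[0.5545]  nu=[-3.4096]  x^+=[0.2588]  P^+=[0.3216]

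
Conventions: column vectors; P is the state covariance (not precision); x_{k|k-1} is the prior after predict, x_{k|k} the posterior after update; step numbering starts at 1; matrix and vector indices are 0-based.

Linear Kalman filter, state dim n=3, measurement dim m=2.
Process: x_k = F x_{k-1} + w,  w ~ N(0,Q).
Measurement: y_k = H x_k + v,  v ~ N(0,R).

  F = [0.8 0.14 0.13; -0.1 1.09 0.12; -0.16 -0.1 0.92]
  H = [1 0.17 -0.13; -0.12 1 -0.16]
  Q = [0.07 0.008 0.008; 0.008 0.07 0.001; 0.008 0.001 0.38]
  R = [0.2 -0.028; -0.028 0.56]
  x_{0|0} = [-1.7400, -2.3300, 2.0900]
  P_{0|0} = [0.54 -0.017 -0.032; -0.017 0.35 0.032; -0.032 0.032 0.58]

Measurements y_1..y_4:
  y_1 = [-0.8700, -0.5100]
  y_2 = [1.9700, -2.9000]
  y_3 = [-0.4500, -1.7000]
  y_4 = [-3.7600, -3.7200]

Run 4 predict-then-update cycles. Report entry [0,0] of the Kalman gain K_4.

step 1: x^-=[-1.4465, -2.1149, 2.4342]  P^-=[0.4230 0.0151 -0.0141; 0.0151 0.5124 0.0736; -0.0141 0.0736 0.8912]  S=[0.6584 0.0321; 0.0321 1.0736]  K=[0.6516 -0.0506; 0.1182 0.4611; -0.1756 -0.0575]  nu=[1.2525, 1.8208]  x^+=[-0.7226, -1.1273, 2.1097]  P^+=[0.1428 -0.0200 0.0590; -0.0200 0.2715 0.1185; 0.0590 0.1185 0.8667]
step 2: x^-=[-0.4616, -0.9033, 2.1693]  P^-=[0.1935 0.0580 0.1476; 0.0580 0.4404 0.1835; 0.1476 0.1835 1.0802]  S=[0.3977 0.0528; 0.0528 0.9638]  K=[0.4649 -0.0138; 0.2201 0.4072; 0.0981 -0.0126]  nu=[2.8672, -1.7050]  x^+=[0.8949, -0.9664, 2.4721]  P^+=[0.1080 0.0129 0.1296; 0.0129 0.2519 0.1779; 0.1296 0.1779 1.0763]
step 3: x^-=[0.9020, -0.8463, 2.2278]  P^-=[0.1986 0.1046 0.2314; 0.1046 0.4264 0.2539; 0.2314 0.2539 1.2258]  S=[0.3958 0.0754; 0.0754 0.9232]  K=[0.4689 0.0092; 0.2917 0.3805; 0.2893 0.0088]  nu=[-0.9185, -0.3891]  x^+=[0.4677, -1.2622, 1.9586]  P^+=[0.1108 0.0336 0.1771; 0.0336 0.2424 0.2089; 0.1771 0.2089 1.1922]
step 4: x^-=[0.4521, -1.1876, 1.8533]  P^-=[0.2178 0.1314 0.2804; 0.1314 0.4193 0.2897; 0.2804 0.2897 1.3048]  S=[0.4109 0.0870; 0.0870 0.9024]  K=[0.4915 0.0195; 0.3244 0.3646; 0.3862 0.0152]  nu=[-3.7693, -2.1817]  x^+=[-1.4433, -3.2056, 0.3646]  P^+=[0.1165 0.0433 0.2008; 0.0433 0.2356 0.2205; 0.2008 0.2205 1.2423]

K[0,0] = 0.4915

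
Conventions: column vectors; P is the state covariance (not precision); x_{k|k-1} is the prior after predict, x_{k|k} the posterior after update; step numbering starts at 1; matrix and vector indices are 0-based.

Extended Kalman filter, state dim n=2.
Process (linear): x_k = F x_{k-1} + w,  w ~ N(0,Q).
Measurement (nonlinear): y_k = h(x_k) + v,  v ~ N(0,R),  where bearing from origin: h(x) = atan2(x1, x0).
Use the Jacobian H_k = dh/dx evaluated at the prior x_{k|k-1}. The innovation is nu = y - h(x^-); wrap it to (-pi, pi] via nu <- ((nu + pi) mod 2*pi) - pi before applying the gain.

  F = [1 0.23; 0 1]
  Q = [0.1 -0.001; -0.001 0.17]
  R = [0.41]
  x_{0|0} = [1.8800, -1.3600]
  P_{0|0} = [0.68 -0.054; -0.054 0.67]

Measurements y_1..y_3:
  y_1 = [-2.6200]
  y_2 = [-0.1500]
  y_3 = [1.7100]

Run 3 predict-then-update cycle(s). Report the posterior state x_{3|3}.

step 1: x^-=[1.5672, -1.3600]  P^-=[0.7906 0.0991; 0.0991 0.8400]  H_jac=[0.3159 0.3640]  S=[0.6229]  K=[0.4588; 0.5411]  nu=[-1.9053]  x^+=[0.6931, -2.3908]  P^+=[0.6595 -0.0555; -0.0555 0.6576]
step 2: x^-=[0.1432, -2.3908]  P^-=[0.7687 0.0947; 0.0947 0.8276]  H_jac=[0.4168 0.0250]  S=[0.5460]  K=[0.5911; 0.1102]  nu=[1.3610]  x^+=[0.9477, -2.2409]  P^+=[0.5780 0.0592; 0.0592 0.8210]
step 3: x^-=[0.4323, -2.2409]  P^-=[0.7486 0.2470; 0.2470 0.9910]  H_jac=[0.4302 0.0830]  S=[0.5730]  K=[0.5978; 0.3290]  nu=[3.0902]  x^+=[2.2797, -1.2243]  P^+=[0.5438 0.1343; 0.1343 0.9290]

x_post = [2.2797, -1.2243]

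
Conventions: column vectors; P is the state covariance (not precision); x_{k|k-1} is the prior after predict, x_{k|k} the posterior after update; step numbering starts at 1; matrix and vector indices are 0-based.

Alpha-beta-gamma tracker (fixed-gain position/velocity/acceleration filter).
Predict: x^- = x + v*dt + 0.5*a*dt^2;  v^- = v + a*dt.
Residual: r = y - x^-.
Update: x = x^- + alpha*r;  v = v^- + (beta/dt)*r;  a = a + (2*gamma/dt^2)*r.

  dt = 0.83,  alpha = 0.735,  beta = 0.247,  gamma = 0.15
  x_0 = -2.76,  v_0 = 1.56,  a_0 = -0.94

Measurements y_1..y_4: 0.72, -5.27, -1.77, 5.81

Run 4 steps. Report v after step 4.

step 1: x_pred=-1.7890  r=2.5090  x^+=0.0551  v^+=1.5264  a^+=0.1526
step 2: x_pred=1.3746  r=-6.6446  x^+=-3.5092  v^+=-0.3243  a^+=-2.7410
step 3: x_pred=-4.7224  r=2.9524  x^+=-2.5524  v^+=-1.7207  a^+=-1.4553
step 4: x_pred=-4.4818  r=10.2918  x^+=3.0827  v^+=0.1342  a^+=3.0266

v_post = 0.1342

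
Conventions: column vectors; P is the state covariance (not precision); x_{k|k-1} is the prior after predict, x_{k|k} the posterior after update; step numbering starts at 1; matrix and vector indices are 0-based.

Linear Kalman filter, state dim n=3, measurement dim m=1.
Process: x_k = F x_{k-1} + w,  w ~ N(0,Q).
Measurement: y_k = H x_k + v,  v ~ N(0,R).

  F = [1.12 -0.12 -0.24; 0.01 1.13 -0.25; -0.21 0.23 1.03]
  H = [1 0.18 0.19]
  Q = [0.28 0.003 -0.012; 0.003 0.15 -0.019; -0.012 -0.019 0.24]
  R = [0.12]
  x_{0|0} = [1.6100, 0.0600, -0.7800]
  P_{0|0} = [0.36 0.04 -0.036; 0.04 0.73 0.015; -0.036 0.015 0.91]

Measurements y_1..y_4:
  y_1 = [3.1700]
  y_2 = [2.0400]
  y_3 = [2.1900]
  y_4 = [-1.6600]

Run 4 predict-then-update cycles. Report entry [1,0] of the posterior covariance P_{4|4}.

P_post[1,0] = -0.6247

step 1: x^-=[1.9832, 0.2789, -1.1277]  P^-=[0.8040 0.0198 -0.3765; 0.0198 1.1317 -0.0594; -0.3765 -0.0594 1.2787]  S=[0.8668]  K=[0.8491; 0.2448; -0.1664]  nu=[1.3509]  x^+=[3.1302, 0.6096, -1.3525]  P^+=[0.1790 -0.1604 -0.2540; -0.1604 1.0797 -0.0241; -0.2540 -0.0241 1.2547]
step 2: x^-=[3.7573, 1.0582, -1.9102]  P^-=[0.7707 -0.1914 -0.7410; -0.1914 1.6184 -0.0668; -0.7410 -0.0668 1.7501]  S=[0.6513]  K=[0.9143; 0.1340; -0.6456]  nu=[-1.5448]  x^+=[2.3449, 0.8513, -0.9128]  P^+=[0.2263 -0.2711 -0.3565; -0.2711 1.6067 -0.0105; -0.3565 -0.0105 1.4787]
step 3: x^-=[2.7432, 1.2136, -1.2368]  P^-=[0.9361 -0.3632 -0.9792; -0.3632 2.2956 0.0471; -0.9792 0.0471 2.0791]  S=[0.7059]  K=[0.9699; 0.0835; -0.8155]  nu=[-0.5366]  x^+=[2.2227, 1.1688, -0.7992]  P^+=[0.2720 -0.4204 -0.4208; -0.4204 2.2907 0.0952; -0.4208 0.0952 1.6097]
step 4: x^-=[2.5410, 1.5428, -1.0211]  P^-=[1.0916 -0.6436 -1.1797; -0.6436 3.1145 0.3389; -1.1797 0.3389 2.3487]  S=[0.7405]  K=[1.0150; -0.0252; -0.9081]  nu=[-4.2847]  x^+=[-1.8080, 1.6506, 2.8696]  P^+=[0.3287 -0.6247 -0.4972; -0.6247 3.1140 0.3220; -0.4972 0.3220 1.7380]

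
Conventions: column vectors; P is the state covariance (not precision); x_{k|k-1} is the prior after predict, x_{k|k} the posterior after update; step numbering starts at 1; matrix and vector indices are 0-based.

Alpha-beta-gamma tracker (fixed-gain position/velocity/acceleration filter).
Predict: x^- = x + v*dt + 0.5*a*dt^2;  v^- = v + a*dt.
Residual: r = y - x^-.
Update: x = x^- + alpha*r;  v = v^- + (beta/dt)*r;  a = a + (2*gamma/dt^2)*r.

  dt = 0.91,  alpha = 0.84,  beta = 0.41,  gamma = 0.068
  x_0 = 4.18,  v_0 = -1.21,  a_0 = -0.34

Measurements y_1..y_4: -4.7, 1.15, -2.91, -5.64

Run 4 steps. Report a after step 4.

step 1: x_pred=2.9381  r=-7.6381  x^+=-3.4779  v^+=-4.9608  a^+=-1.5944
step 2: x_pred=-8.6524  r=9.8024  x^+=-0.4184  v^+=-1.9952  a^+=0.0154
step 3: x_pred=-2.2276  r=-0.6824  x^+=-2.8008  v^+=-2.2886  a^+=-0.0966
step 4: x_pred=-4.9235  r=-0.7165  x^+=-5.5254  v^+=-2.6994  a^+=-0.2143

a_post = -0.2143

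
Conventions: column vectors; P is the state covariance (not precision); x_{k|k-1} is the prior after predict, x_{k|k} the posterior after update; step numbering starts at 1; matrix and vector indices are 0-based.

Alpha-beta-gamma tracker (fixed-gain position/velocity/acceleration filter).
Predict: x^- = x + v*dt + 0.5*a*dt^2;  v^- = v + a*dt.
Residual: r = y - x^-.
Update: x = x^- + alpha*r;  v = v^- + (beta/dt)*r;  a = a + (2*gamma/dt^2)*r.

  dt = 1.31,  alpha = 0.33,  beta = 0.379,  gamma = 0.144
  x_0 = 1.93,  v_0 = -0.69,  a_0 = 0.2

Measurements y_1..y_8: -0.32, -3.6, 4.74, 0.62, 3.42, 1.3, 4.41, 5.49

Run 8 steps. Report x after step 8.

x_post = 7.7736

step 1: x_pred=1.1977  r=-1.5177  x^+=0.6969  v^+=-0.8671  a^+=-0.0547
step 2: x_pred=-0.4860  r=-3.1140  x^+=-1.5136  v^+=-1.8397  a^+=-0.5773
step 3: x_pred=-4.4189  r=9.1589  x^+=-1.3965  v^+=0.0538  a^+=0.9598
step 4: x_pred=-0.5024  r=1.1224  x^+=-0.1320  v^+=1.6359  a^+=1.1481
step 5: x_pred=2.9961  r=0.4239  x^+=3.1360  v^+=3.2626  a^+=1.2193
step 6: x_pred=8.4562  r=-7.1562  x^+=6.0946  v^+=2.7894  a^+=0.0183
step 7: x_pred=9.7645  r=-5.3545  x^+=7.9975  v^+=1.2643  a^+=-0.8803
step 8: x_pred=8.8984  r=-3.4084  x^+=7.7736  v^+=-0.8750  a^+=-1.4523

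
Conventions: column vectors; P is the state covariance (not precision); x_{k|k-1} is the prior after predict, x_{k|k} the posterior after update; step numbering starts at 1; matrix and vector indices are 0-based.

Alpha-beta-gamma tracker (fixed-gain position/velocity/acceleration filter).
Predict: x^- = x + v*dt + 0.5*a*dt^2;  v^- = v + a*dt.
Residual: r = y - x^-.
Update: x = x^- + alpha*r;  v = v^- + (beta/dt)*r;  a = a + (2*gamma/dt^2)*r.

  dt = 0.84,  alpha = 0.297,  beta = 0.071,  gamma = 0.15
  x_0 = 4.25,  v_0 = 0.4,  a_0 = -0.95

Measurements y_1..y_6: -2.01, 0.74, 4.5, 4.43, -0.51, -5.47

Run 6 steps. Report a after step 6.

a_post = 5.6774

step 1: x_pred=4.2508  r=-6.2608  x^+=2.3914  v^+=-0.9272  a^+=-3.6119
step 2: x_pred=0.3382  r=0.4018  x^+=0.4576  v^+=-3.9272  a^+=-3.4411
step 3: x_pred=-4.0553  r=8.5553  x^+=-1.5144  v^+=-6.0946  a^+=0.1964
step 4: x_pred=-6.5646  r=10.9946  x^+=-3.2992  v^+=-5.0004  a^+=4.8710
step 5: x_pred=-5.7811  r=5.2711  x^+=-4.2156  v^+=-0.4633  a^+=7.1121
step 6: x_pred=-2.0956  r=-3.3744  x^+=-3.0978  v^+=5.2257  a^+=5.6774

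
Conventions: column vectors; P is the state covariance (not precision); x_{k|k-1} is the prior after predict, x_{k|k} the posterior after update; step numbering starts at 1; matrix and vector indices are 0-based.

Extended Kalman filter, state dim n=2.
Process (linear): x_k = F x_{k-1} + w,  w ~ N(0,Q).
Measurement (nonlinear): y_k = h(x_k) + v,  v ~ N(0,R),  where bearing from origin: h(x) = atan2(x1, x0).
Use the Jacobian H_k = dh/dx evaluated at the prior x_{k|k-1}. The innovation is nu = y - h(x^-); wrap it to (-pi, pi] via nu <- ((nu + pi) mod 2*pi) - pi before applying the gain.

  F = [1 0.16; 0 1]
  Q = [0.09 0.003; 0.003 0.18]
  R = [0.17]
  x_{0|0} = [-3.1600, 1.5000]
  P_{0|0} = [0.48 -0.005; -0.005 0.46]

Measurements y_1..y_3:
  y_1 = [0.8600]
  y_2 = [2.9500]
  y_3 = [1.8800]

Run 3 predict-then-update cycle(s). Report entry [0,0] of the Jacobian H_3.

step 1: x^-=[-2.9200, 1.5000]  P^-=[0.5802 0.0716; 0.0716 0.6400]  H_jac=[-0.1392 -0.2710]  S=[0.2336]  K=[-0.4287; -0.7849]  nu=[-1.8070]  x^+=[-2.1453, 2.9184]  P^+=[0.5372 -0.0070; -0.0070 0.4961]
step 2: x^-=[-1.6784, 2.9184]  P^-=[0.6377 0.0754; 0.0754 0.6761]  H_jac=[-0.2575 -0.1481]  S=[0.2329]  K=[-0.7531; -0.5133]  nu=[0.8573]  x^+=[-2.3240, 2.4784]  P^+=[0.5056 -0.0147; -0.0147 0.6147]
step 3: x^-=[-1.9275, 2.4784]  P^-=[0.6067 0.0867; 0.0867 0.7947]  H_jac=[-0.2514 -0.1955]  S=[0.2473]  K=[-0.6855; -0.7166]  nu=[-0.3518]  x^+=[-1.6863, 2.7305]  P^+=[0.4905 -0.0348; -0.0348 0.6677]

H_jac[0,0] = -0.2514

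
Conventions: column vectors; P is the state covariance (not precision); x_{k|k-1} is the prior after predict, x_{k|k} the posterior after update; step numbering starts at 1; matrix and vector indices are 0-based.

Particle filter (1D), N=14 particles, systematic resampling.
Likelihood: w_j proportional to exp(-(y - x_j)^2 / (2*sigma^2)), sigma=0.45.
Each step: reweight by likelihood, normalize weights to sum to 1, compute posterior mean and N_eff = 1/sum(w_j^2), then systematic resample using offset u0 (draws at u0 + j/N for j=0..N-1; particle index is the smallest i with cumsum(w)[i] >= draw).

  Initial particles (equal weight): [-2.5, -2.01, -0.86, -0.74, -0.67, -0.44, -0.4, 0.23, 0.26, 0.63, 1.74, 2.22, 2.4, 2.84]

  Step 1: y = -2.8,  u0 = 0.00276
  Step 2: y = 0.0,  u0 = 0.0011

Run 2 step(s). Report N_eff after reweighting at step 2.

step 1: w=[0.7889, 0.2110, 0.0001, 0.0000, 0.0000, 0.0000, 0.0000, 0.0000, 0.0000, 0.0000, 0.0000, 0.0000, 0.0000, 0.0000]  mean=-2.3964  Neff=1.4996  idx=[0, 0, 0, 0, 0, 0, 0, 0, 0, 0, 0, 0, 1, 1]
step 2: w=[0.0021, 0.0021, 0.0021, 0.0021, 0.0021, 0.0021, 0.0021, 0.0021, 0.0021, 0.0021, 0.0021, 0.0021, 0.4875, 0.4875]  mean=-2.0222  Neff=2.1035  idx=[0, 12, 12, 12, 12, 12, 12, 12, 13, 13, 13, 13, 13, 13]

N_eff = 2.1035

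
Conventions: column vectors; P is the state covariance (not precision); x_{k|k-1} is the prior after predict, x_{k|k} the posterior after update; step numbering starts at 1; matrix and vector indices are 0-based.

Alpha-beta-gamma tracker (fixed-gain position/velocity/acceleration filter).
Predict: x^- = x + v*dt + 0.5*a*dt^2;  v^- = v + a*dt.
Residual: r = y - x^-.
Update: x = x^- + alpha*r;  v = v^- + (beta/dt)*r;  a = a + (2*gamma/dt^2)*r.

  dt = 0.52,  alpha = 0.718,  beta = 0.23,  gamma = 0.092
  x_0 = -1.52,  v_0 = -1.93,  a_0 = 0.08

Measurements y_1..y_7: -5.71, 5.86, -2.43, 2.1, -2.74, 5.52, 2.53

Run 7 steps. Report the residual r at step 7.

step 1: x_pred=-2.5128  r=-3.1972  x^+=-4.8084  v^+=-3.3026  a^+=-2.0956
step 2: x_pred=-6.8090  r=12.6690  x^+=2.2873  v^+=1.2113  a^+=6.5253
step 3: x_pred=3.7995  r=-6.2295  x^+=-0.6733  v^+=1.8492  a^+=2.2863
step 4: x_pred=0.5974  r=1.5026  x^+=1.6763  v^+=3.7027  a^+=3.3088
step 5: x_pred=4.0490  r=-6.7890  x^+=-0.8255  v^+=2.4205  a^+=-1.3109
step 6: x_pred=0.2559  r=5.2641  x^+=4.0355  v^+=4.0671  a^+=2.2712
step 7: x_pred=6.4575  r=-3.9275  x^+=3.6376  v^+=3.5110  a^+=-0.4014

resid = -3.9275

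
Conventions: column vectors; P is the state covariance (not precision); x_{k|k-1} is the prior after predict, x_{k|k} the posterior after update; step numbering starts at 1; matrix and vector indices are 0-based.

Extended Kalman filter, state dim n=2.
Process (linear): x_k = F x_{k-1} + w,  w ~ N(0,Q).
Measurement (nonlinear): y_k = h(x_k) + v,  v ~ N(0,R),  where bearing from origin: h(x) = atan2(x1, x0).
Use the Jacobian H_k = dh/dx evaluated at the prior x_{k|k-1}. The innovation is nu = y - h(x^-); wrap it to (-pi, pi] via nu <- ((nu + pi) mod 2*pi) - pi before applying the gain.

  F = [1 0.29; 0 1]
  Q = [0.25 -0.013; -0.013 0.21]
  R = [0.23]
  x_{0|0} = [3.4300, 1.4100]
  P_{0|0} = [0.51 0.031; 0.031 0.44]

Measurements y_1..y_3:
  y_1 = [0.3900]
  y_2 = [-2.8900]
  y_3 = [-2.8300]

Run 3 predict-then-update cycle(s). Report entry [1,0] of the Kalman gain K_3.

step 1: x^-=[3.8389, 1.4100]  P^-=[0.8150 0.1456; 0.1456 0.6500]  H_jac=[-0.0843 0.2295]  S=[0.2644]  K=[-0.1335; 0.5178]  nu=[0.0380]  x^+=[3.8338, 1.4297]  P^+=[0.8103 0.1639; 0.1639 0.5791]
step 2: x^-=[4.2484, 1.4297]  P^-=[1.2040 0.3188; 0.3188 0.7891]  H_jac=[-0.0712 0.2114]  S=[0.2618]  K=[-0.0698; 0.5507]  nu=[3.0686]  x^+=[4.0344, 3.1195]  P^+=[1.2027 0.3289; 0.3289 0.7097]
step 3: x^-=[4.9390, 3.1195]  P^-=[1.7032 0.5217; 0.5217 0.9197]  H_jac=[-0.0914 0.1447]  S=[0.2497]  K=[-0.3211; 0.3421]  nu=[2.8899]  x^+=[4.0110, 4.1082]  P^+=[1.6774 0.5491; 0.5491 0.8905]

K[1,0] = 0.3421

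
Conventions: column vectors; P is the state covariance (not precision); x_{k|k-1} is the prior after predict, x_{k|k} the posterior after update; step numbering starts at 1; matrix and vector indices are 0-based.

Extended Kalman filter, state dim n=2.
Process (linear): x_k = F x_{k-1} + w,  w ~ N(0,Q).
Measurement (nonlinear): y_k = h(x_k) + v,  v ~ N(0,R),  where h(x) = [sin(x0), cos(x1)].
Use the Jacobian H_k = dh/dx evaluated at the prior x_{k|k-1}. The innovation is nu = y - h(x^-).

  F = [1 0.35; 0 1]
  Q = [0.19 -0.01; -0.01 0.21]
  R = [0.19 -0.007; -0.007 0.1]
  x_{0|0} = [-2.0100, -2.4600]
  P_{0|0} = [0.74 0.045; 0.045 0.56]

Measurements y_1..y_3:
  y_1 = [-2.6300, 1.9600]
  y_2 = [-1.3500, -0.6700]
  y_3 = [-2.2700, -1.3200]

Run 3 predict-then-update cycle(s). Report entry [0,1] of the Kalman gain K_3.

K[0,1] = -0.0275

step 1: x^-=[-2.8710, -2.4600]  P^-=[1.0301 0.2310; 0.2310 0.7700]  H_jac=[-0.9636 0.0000; 0.0000 0.6300]  S=[1.1465 -0.1472; -0.1472 0.4056]  K=[-0.8598 0.0467; -0.0425 1.1805]  nu=[-2.3627, 2.7366]  x^+=[-0.7118, 0.8710]  P^+=[0.1699 0.0170; 0.0170 0.1878]
step 2: x^-=[-0.4069, 0.8710]  P^-=[0.3948 0.0727; 0.0727 0.3978]  H_jac=[0.9183 0.0000; 0.0000 -0.7650]  S=[0.5229 -0.0581; -0.0581 0.3328]  K=[0.6880 -0.0471; 0.0266 -0.9098]  nu=[-0.9542, -1.3140]  x^+=[-1.0016, 2.0411]  P^+=[0.1427 0.0124; 0.0124 0.1192]
step 3: x^-=[-0.2872, 2.0411]  P^-=[0.3560 0.0442; 0.0442 0.3292]  H_jac=[0.9590 0.0000; 0.0000 -0.8914]  S=[0.5174 -0.0448; -0.0448 0.3616]  K=[0.6575 -0.0275; 0.0118 -0.8101]  nu=[-1.9867, -0.8668]  x^+=[-1.5696, 2.7199]  P^+=[0.1305 0.0082; 0.0082 0.0910]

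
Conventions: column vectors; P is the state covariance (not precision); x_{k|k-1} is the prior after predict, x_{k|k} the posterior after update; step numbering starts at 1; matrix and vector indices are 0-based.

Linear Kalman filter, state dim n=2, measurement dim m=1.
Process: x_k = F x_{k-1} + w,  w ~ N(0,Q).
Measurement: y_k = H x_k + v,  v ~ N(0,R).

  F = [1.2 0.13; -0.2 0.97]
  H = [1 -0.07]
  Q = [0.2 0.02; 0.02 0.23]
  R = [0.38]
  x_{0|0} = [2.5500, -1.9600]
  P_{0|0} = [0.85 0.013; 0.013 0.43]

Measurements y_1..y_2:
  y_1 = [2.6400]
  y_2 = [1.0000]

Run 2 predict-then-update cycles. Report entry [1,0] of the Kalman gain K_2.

K[1,0] = -0.0154

step 1: x^-=[2.8052, -2.4112]  P^-=[1.4353 -0.1150; -0.1150 0.6635]  S=[1.8347]  K=[0.7867; -0.0880]  nu=[-0.3340]  x^+=[2.5424, -2.3818]  P^+=[0.2998 0.0120; 0.0120 0.6493]
step 2: x^-=[2.7413, -2.8188]  P^-=[0.6464 0.0436; 0.0436 0.8483]  S=[1.0245]  K=[0.6280; -0.0154]  nu=[-1.9386]  x^+=[1.5238, -2.7890]  P^+=[0.2424 0.0535; 0.0535 0.8480]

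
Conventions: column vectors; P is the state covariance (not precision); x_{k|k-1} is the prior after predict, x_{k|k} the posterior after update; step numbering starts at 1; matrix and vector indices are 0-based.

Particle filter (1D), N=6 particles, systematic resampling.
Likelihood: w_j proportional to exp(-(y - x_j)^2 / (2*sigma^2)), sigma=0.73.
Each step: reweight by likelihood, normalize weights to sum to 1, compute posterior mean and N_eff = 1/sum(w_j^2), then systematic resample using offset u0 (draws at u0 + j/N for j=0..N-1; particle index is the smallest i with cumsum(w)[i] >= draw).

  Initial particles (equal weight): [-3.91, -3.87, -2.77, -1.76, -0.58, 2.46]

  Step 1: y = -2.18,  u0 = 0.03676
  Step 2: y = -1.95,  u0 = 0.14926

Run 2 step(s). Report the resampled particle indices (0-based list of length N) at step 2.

step 1: w=[0.0337, 0.0383, 0.4034, 0.4739, 0.0506, 0.0000]  mean=-2.2611  Neff=2.5479  idx=[1, 2, 2, 3, 3, 3]
step 2: w=[0.0079, 0.1332, 0.1332, 0.2419, 0.2419, 0.2419]  mean=-2.0456  Neff=4.7367  idx=[2, 3, 3, 4, 5, 5]

resampled_idx = [2, 3, 3, 4, 5, 5]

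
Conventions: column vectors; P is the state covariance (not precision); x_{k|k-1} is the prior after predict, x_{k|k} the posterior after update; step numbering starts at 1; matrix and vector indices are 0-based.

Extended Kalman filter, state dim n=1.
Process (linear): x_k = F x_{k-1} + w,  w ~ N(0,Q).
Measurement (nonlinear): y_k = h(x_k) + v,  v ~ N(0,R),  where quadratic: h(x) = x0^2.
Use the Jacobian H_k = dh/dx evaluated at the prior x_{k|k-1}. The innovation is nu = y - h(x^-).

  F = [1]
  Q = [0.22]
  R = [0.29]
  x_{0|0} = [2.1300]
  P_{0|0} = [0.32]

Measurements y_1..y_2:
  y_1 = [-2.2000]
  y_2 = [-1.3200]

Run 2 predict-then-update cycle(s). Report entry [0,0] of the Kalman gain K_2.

K[0,0] = 0.4495

step 1: x^-=[2.1300]  P^-=[0.5400]  H_jac=[4.2600]  S=[10.0897]  K=[0.2280]  nu=[-6.7369]  x^+=[0.5940]  P^+=[0.0155]
step 2: x^-=[0.5940]  P^-=[0.2355]  H_jac=[1.1880]  S=[0.6224]  K=[0.4495]  nu=[-1.6729]  x^+=[-0.1580]  P^+=[0.1097]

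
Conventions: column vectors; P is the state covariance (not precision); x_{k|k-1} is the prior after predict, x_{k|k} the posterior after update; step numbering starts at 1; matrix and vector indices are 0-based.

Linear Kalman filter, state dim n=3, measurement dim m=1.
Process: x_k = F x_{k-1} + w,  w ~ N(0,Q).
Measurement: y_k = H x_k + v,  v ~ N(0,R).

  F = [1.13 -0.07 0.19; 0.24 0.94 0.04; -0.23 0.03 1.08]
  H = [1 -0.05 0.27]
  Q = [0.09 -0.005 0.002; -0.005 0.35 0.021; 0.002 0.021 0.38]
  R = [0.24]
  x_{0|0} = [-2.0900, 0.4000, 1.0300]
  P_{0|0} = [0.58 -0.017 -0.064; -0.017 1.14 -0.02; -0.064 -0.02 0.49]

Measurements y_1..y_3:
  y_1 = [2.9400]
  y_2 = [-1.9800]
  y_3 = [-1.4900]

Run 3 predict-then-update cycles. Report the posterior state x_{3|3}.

step 1: x^-=[-2.1940, -0.0844, 1.6051]  P^-=[0.8296 0.0539 -0.1253; 0.0539 1.3811 0.0095; -0.1253 0.0095 1.0140]  S=[1.0737]  K=[0.7387; -0.0117; 0.1378]  nu=[4.6964]  x^+=[1.2751, -0.1394, 2.2523]  P^+=[0.2438 0.0632 -0.2346; 0.0632 1.3809 0.0113; -0.2346 0.0113 0.9936]
step 2: x^-=[1.8786, 0.2651, 2.1350]  P^-=[0.3329 0.0245 -0.1341; 0.0245 1.6107 0.0290; -0.1341 0.0290 1.6695]  S=[0.6230]  K=[0.4743; -0.0773; 0.5060]  nu=[-4.4217]  x^+=[-0.2185, 0.6070, -0.1024]  P^+=[0.1928 0.0474 -0.2836; 0.0474 1.6070 0.0534; -0.2836 0.0534 1.5100]
step 3: x^-=[-0.3089, 0.5140, -0.0421]  P^-=[0.2678 -0.0138 -0.0767; -0.0138 1.8034 0.0943; -0.0767 0.0943 2.2966]  S=[0.6372]  K=[0.3889; -0.1232; 0.8454]  nu=[-1.1441]  x^+=[-0.7538, 0.6550, -1.0093]  P^+=[0.1715 0.0167 -0.2862; 0.0167 1.7937 0.1607; -0.2862 0.1607 1.8412]

x_post = [-0.7538, 0.6550, -1.0093]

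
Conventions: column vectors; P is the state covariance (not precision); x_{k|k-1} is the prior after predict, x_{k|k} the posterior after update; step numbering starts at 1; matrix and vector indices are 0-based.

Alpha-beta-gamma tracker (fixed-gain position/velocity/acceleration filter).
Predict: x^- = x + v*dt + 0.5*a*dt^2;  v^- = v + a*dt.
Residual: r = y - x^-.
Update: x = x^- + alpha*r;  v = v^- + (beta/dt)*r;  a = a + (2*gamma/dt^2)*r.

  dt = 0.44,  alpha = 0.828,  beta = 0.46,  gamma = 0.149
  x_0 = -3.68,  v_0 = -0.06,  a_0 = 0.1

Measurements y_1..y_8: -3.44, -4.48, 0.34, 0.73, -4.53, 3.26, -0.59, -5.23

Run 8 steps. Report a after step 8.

step 1: x_pred=-3.6967  r=0.2567  x^+=-3.4842  v^+=0.2524  a^+=0.4952
step 2: x_pred=-3.3252  r=-1.1548  x^+=-4.2814  v^+=-0.7371  a^+=-1.2824
step 3: x_pred=-4.7298  r=5.0698  x^+=-0.5320  v^+=3.9989  a^+=6.5213
step 4: x_pred=1.8588  r=-1.1288  x^+=0.9242  v^+=5.6882  a^+=4.7838
step 5: x_pred=3.8900  r=-8.4200  x^+=-3.0818  v^+=-1.0097  a^+=-8.1768
step 6: x_pred=-4.3175  r=7.5775  x^+=1.9567  v^+=3.3145  a^+=3.4870
step 7: x_pred=3.7526  r=-4.3426  x^+=0.1569  v^+=0.3088  a^+=-3.1974
step 8: x_pred=-0.0167  r=-5.2133  x^+=-4.3333  v^+=-6.5483  a^+=-11.2220

a_post = -11.2220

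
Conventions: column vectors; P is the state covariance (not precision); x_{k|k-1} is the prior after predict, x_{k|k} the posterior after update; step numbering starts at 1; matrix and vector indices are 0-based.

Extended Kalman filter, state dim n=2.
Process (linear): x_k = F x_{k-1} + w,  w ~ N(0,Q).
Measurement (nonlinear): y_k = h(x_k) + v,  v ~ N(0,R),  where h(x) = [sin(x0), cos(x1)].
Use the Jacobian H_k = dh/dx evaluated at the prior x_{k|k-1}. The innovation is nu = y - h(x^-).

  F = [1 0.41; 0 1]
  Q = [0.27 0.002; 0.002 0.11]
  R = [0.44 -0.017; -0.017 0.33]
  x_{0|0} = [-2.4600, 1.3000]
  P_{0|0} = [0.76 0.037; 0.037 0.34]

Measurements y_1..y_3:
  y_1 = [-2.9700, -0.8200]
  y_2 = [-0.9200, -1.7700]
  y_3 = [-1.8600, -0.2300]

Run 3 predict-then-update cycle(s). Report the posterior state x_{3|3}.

x_post = [-0.9644, 2.2102]

step 1: x^-=[-1.9270, 1.3000]  P^-=[1.1175 0.1784; 0.1784 0.4500]  H_jac=[-0.3487 0.0000; 0.0000 -0.9636]  S=[0.5759 0.0429; 0.0429 0.7478]  K=[-0.6624 -0.1918; -0.0651 -0.5761]  nu=[-2.0328, -1.0875]  x^+=[-0.3719, 2.0588]  P^+=[0.8264 0.0540; 0.0540 0.1962]
step 2: x^-=[0.4722, 2.0588]  P^-=[1.1737 0.1364; 0.1364 0.3062]  H_jac=[0.8906 0.0000; 0.0000 -0.8833]  S=[1.3709 -0.1243; -0.1243 0.5689]  K=[0.7583 -0.0461; 0.0464 -0.4652]  nu=[-1.3748, -1.3012]  x^+=[-0.5103, 2.6003]  P^+=[0.3755 0.0318; 0.0318 0.1747]
step 3: x^-=[0.5558, 2.6003]  P^-=[0.7010 0.1055; 0.1055 0.2847]  H_jac=[0.8495 0.0000; 0.0000 -0.5153]  S=[0.9458 -0.0632; -0.0632 0.4056]  K=[0.6271 -0.0363; 0.0713 -0.3506]  nu=[-2.3876, 0.6270]  x^+=[-0.9644, 2.2102]  P^+=[0.3256 0.0439; 0.0439 0.2269]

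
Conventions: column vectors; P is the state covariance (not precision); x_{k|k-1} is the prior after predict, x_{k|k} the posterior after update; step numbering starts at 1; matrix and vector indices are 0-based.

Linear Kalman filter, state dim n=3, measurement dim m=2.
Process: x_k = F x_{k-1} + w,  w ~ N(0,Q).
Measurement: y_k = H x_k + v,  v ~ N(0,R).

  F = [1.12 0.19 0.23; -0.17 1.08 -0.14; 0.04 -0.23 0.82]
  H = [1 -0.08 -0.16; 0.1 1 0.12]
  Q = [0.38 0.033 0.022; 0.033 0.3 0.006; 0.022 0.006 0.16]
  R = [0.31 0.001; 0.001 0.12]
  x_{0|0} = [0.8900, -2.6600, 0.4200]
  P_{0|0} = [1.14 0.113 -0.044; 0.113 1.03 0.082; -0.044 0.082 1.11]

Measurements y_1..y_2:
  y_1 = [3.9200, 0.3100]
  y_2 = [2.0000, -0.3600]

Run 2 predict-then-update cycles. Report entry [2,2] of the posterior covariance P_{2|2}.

step 1: x^-=[0.5880, -3.0829, 0.9918]  P^-=[1.9385 0.1514 0.1768; 0.1514 1.4877 -0.2941; 0.1768 -0.2941 0.9268]  S=[2.1934 0.2765; 0.2765 1.6044]  K=[0.8551 0.0810; -0.0808 0.9287; 0.0375 -0.1094]  nu=[3.2441, 3.2151]  x^+=[3.6227, -0.3595, 0.7617]  P^+=[0.2856 -0.0355 0.1457; -0.0355 0.1313 -0.1365; 0.1457 -0.1365 0.9067]
step 2: x^-=[4.1643, -1.1107, 0.8521]  P^-=[0.8391 -0.1242 0.3300; -0.1242 0.5404 -0.2819; 0.3300 -0.2819 0.8388]  S=[1.0810 -0.0155; -0.0155 0.5963]  K=[0.7368 0.0180; -0.1013 0.8261; 0.1985 -0.2435]  nu=[-2.1168, 0.2320]  x^+=[2.6089, -0.7046, 0.3754]  P^+=[0.2525 -0.0430 0.1718; -0.0430 0.1198 -0.1373; 0.1718 -0.1373 0.7593]

P_post[2,2] = 0.7593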